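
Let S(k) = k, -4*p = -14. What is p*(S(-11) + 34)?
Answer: 161/2 ≈ 80.500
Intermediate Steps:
p = 7/2 (p = -1/4*(-14) = 7/2 ≈ 3.5000)
p*(S(-11) + 34) = 7*(-11 + 34)/2 = (7/2)*23 = 161/2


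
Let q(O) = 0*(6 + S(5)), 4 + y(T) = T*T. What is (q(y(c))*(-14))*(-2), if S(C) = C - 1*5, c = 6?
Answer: 0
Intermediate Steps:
S(C) = -5 + C (S(C) = C - 5 = -5 + C)
y(T) = -4 + T² (y(T) = -4 + T*T = -4 + T²)
q(O) = 0 (q(O) = 0*(6 + (-5 + 5)) = 0*(6 + 0) = 0*6 = 0)
(q(y(c))*(-14))*(-2) = (0*(-14))*(-2) = 0*(-2) = 0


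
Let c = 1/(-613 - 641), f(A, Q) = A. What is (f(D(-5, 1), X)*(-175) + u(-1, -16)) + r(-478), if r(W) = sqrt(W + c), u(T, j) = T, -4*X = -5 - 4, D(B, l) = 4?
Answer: -701 + I*sqrt(751663902)/1254 ≈ -701.0 + 21.863*I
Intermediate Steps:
X = 9/4 (X = -(-5 - 4)/4 = -1/4*(-9) = 9/4 ≈ 2.2500)
c = -1/1254 (c = 1/(-1254) = -1/1254 ≈ -0.00079745)
r(W) = sqrt(-1/1254 + W) (r(W) = sqrt(W - 1/1254) = sqrt(-1/1254 + W))
(f(D(-5, 1), X)*(-175) + u(-1, -16)) + r(-478) = (4*(-175) - 1) + sqrt(-1254 + 1572516*(-478))/1254 = (-700 - 1) + sqrt(-1254 - 751662648)/1254 = -701 + sqrt(-751663902)/1254 = -701 + (I*sqrt(751663902))/1254 = -701 + I*sqrt(751663902)/1254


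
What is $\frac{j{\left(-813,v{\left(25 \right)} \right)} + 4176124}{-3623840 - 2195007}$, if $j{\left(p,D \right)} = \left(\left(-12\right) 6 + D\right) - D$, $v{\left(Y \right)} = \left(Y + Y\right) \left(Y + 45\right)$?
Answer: $- \frac{4176052}{5818847} \approx -0.71768$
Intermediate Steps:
$v{\left(Y \right)} = 2 Y \left(45 + Y\right)$
$j{\left(p,D \right)} = -72$ ($j{\left(p,D \right)} = \left(-72 + D\right) - D = -72$)
$\frac{j{\left(-813,v{\left(25 \right)} \right)} + 4176124}{-3623840 - 2195007} = \frac{-72 + 4176124}{-3623840 - 2195007} = \frac{4176052}{-5818847} = 4176052 \left(- \frac{1}{5818847}\right) = - \frac{4176052}{5818847}$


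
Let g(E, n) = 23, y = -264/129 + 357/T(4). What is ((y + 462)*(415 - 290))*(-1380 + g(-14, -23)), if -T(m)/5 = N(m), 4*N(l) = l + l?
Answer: -6188903825/86 ≈ -7.1964e+7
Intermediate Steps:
N(l) = l/2 (N(l) = (l + l)/4 = (2*l)/4 = l/2)
T(m) = -5*m/2
y = -16231/430 (y = -264/129 + 357/((-5/2*4)) = -264*1/129 + 357/(-10) = -88/43 + 357*(-⅒) = -88/43 - 357/10 = -16231/430 ≈ -37.747)
((y + 462)*(415 - 290))*(-1380 + g(-14, -23)) = ((-16231/430 + 462)*(415 - 290))*(-1380 + 23) = ((182429/430)*125)*(-1357) = (4560725/86)*(-1357) = -6188903825/86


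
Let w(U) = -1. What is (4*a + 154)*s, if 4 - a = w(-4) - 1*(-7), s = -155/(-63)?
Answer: 22630/63 ≈ 359.21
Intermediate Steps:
s = 155/63 (s = -155*(-1/63) = 155/63 ≈ 2.4603)
a = -2 (a = 4 - (-1 - 1*(-7)) = 4 - (-1 + 7) = 4 - 1*6 = 4 - 6 = -2)
(4*a + 154)*s = (4*(-2) + 154)*(155/63) = (-8 + 154)*(155/63) = 146*(155/63) = 22630/63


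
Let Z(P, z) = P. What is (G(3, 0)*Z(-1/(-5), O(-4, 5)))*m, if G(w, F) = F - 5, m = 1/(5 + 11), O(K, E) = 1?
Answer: -1/16 ≈ -0.062500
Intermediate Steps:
m = 1/16 ≈ 0.062500
G(w, F) = -5 + F
(G(3, 0)*Z(-1/(-5), O(-4, 5)))*m = ((-5 + 0)*(-1/(-5)))*(1/16) = -(-5)*(-1)/5*(1/16) = -5*⅕*(1/16) = -1*1/16 = -1/16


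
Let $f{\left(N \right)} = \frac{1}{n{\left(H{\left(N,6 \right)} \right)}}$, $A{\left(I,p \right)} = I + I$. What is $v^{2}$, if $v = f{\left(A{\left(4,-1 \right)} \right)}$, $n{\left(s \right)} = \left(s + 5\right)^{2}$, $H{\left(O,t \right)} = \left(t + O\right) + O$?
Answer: $\frac{1}{531441} \approx 1.8817 \cdot 10^{-6}$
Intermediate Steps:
$H{\left(O,t \right)} = t + 2 O$ ($H{\left(O,t \right)} = \left(O + t\right) + O = t + 2 O$)
$n{\left(s \right)} = \left(5 + s\right)^{2}$
$A{\left(I,p \right)} = 2 I$
$f{\left(N \right)} = \frac{1}{\left(11 + 2 N\right)^{2}}$ ($f{\left(N \right)} = \frac{1}{\left(5 + \left(6 + 2 N\right)\right)^{2}} = \frac{1}{\left(11 + 2 N\right)^{2}}$)
$v = \frac{1}{729}$ ($v = \frac{1}{\left(11 + 2 \cdot 2 \cdot 4\right)^{2}} = \frac{1}{\left(11 + 2 \cdot 8\right)^{2}} = \frac{1}{\left(11 + 16\right)^{2}} = \frac{1}{729} \approx 0.0013717$)
$v^{2} = \left(\frac{1}{729}\right)^{2} = \frac{1}{531441}$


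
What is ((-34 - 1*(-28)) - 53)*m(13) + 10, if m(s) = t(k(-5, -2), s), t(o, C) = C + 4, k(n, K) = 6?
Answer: -993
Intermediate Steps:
t(o, C) = 4 + C
m(s) = 4 + s
((-34 - 1*(-28)) - 53)*m(13) + 10 = ((-34 - 1*(-28)) - 53)*(4 + 13) + 10 = ((-34 + 28) - 53)*17 + 10 = (-6 - 53)*17 + 10 = -59*17 + 10 = -1003 + 10 = -993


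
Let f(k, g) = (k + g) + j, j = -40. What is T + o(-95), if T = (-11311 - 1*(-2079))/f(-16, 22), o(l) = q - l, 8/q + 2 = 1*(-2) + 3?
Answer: 6095/17 ≈ 358.53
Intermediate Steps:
q = -8 (q = 8/(-2 + (1*(-2) + 3)) = 8/(-2 + (-2 + 3)) = 8/(-2 + 1) = 8/(-1) = 8*(-1) = -8)
f(k, g) = -40 + g + k (f(k, g) = (k + g) - 40 = (g + k) - 40 = -40 + g + k)
o(l) = -8 - l
T = 4616/17 (T = (-11311 - 1*(-2079))/(-40 + 22 - 16) = (-11311 + 2079)/(-34) = -9232*(-1/34) = 4616/17 ≈ 271.53)
T + o(-95) = 4616/17 + (-8 - 1*(-95)) = 4616/17 + (-8 + 95) = 4616/17 + 87 = 6095/17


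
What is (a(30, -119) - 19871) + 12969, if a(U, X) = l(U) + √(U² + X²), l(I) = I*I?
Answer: -6002 + √15061 ≈ -5879.3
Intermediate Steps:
l(I) = I²
a(U, X) = U² + √(U² + X²)
(a(30, -119) - 19871) + 12969 = ((30² + √(30² + (-119)²)) - 19871) + 12969 = ((900 + √(900 + 14161)) - 19871) + 12969 = ((900 + √15061) - 19871) + 12969 = (-18971 + √15061) + 12969 = -6002 + √15061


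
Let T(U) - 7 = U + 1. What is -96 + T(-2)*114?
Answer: 588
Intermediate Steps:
T(U) = 8 + U (T(U) = 7 + (U + 1) = 7 + (1 + U) = 8 + U)
-96 + T(-2)*114 = -96 + (8 - 2)*114 = -96 + 6*114 = -96 + 684 = 588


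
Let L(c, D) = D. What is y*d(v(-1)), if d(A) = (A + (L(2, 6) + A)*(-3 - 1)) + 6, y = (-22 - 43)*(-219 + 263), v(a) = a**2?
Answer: 60060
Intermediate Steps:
y = -2860 (y = -65*44 = -2860)
d(A) = -18 - 3*A (d(A) = (A + (6 + A)*(-3 - 1)) + 6 = (A + (6 + A)*(-4)) + 6 = (A + (-24 - 4*A)) + 6 = (-24 - 3*A) + 6 = -18 - 3*A)
y*d(v(-1)) = -2860*(-18 - 3*(-1)**2) = -2860*(-18 - 3*1) = -2860*(-18 - 3) = -2860*(-21) = 60060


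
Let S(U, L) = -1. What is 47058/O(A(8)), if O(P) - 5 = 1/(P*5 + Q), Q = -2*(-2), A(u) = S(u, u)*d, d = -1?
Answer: 9207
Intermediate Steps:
A(u) = 1 (A(u) = -1*(-1) = 1)
Q = 4
O(P) = 5 + 1/(4 + 5*P) (O(P) = 5 + 1/(P*5 + 4) = 5 + 1/(5*P + 4) = 5 + 1/(4 + 5*P))
47058/O(A(8)) = 47058/(((21 + 25*1)/(4 + 5*1))) = 47058/(((21 + 25)/(4 + 5))) = 47058/((46/9)) = 47058/(((⅑)*46)) = 47058/(46/9) = 47058*(9/46) = 9207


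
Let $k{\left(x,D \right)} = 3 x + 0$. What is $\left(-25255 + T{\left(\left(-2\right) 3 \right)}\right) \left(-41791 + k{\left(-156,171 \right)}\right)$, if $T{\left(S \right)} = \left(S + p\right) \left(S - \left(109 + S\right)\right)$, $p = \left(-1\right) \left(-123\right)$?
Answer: $1606180072$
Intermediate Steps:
$p = 123$
$k{\left(x,D \right)} = 3 x$
$T{\left(S \right)} = -13407 - 109 S$ ($T{\left(S \right)} = \left(S + 123\right) \left(S - \left(109 + S\right)\right) = \left(123 + S\right) \left(-109\right) = -13407 - 109 S$)
$\left(-25255 + T{\left(\left(-2\right) 3 \right)}\right) \left(-41791 + k{\left(-156,171 \right)}\right) = \left(-25255 - \left(13407 + 109 \left(\left(-2\right) 3\right)\right)\right) \left(-41791 + 3 \left(-156\right)\right) = \left(-25255 - 12753\right) \left(-41791 - 468\right) = \left(-25255 + \left(-13407 + 654\right)\right) \left(-42259\right) = \left(-25255 - 12753\right) \left(-42259\right) = \left(-38008\right) \left(-42259\right) = 1606180072$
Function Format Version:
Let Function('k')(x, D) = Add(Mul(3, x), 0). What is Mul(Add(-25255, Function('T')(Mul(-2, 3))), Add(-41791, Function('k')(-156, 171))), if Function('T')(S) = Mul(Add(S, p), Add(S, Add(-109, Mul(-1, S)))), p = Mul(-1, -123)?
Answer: 1606180072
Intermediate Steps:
p = 123
Function('k')(x, D) = Mul(3, x)
Function('T')(S) = Add(-13407, Mul(-109, S)) (Function('T')(S) = Mul(Add(S, 123), Add(S, Add(-109, Mul(-1, S)))) = Mul(Add(123, S), -109) = Add(-13407, Mul(-109, S)))
Mul(Add(-25255, Function('T')(Mul(-2, 3))), Add(-41791, Function('k')(-156, 171))) = Mul(Add(-25255, Add(-13407, Mul(-109, Mul(-2, 3)))), Add(-41791, Mul(3, -156))) = Mul(Add(-25255, Add(-13407, Mul(-109, -6))), Add(-41791, -468)) = Mul(Add(-25255, Add(-13407, 654)), -42259) = Mul(Add(-25255, -12753), -42259) = Mul(-38008, -42259) = 1606180072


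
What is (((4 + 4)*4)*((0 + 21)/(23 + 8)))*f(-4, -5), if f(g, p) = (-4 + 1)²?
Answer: 6048/31 ≈ 195.10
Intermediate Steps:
f(g, p) = 9 (f(g, p) = (-3)² = 9)
(((4 + 4)*4)*((0 + 21)/(23 + 8)))*f(-4, -5) = (((4 + 4)*4)*((0 + 21)/(23 + 8)))*9 = ((8*4)*(21/31))*9 = (32*(21*(1/31)))*9 = (32*(21/31))*9 = (672/31)*9 = 6048/31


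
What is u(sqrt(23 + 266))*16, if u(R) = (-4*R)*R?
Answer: -18496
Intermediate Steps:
u(R) = -4*R**2
u(sqrt(23 + 266))*16 = -4*(sqrt(23 + 266))**2*16 = -4*(sqrt(289))**2*16 = -4*17**2*16 = -4*289*16 = -1156*16 = -18496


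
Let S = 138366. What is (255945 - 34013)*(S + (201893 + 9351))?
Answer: 77589646520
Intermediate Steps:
(255945 - 34013)*(S + (201893 + 9351)) = (255945 - 34013)*(138366 + (201893 + 9351)) = 221932*(138366 + 211244) = 221932*349610 = 77589646520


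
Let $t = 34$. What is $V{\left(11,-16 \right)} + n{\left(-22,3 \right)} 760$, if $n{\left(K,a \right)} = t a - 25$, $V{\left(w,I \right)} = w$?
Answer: $58531$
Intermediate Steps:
$n{\left(K,a \right)} = -25 + 34 a$ ($n{\left(K,a \right)} = 34 a - 25 = -25 + 34 a$)
$V{\left(11,-16 \right)} + n{\left(-22,3 \right)} 760 = 11 + \left(-25 + 34 \cdot 3\right) 760 = 11 + \left(-25 + 102\right) 760 = 11 + 77 \cdot 760 = 11 + 58520 = 58531$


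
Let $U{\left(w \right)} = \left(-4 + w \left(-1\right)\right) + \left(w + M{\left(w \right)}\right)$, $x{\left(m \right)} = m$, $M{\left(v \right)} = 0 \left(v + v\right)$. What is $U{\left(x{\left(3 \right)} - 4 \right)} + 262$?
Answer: $258$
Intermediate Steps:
$M{\left(v \right)} = 0$ ($M{\left(v \right)} = 0 \cdot 2 v = 0$)
$U{\left(w \right)} = -4$ ($U{\left(w \right)} = \left(-4 + w \left(-1\right)\right) + \left(w + 0\right) = \left(-4 - w\right) + w = -4$)
$U{\left(x{\left(3 \right)} - 4 \right)} + 262 = -4 + 262 = 258$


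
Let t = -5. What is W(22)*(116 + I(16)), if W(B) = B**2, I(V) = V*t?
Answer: 17424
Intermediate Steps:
I(V) = -5*V (I(V) = V*(-5) = -5*V)
W(22)*(116 + I(16)) = 22**2*(116 - 5*16) = 484*(116 - 80) = 484*36 = 17424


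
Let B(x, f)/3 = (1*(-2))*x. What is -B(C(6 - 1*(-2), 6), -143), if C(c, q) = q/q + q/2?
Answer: 24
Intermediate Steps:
C(c, q) = 1 + q/2 (C(c, q) = 1 + q*(1/2) = 1 + q/2)
B(x, f) = -6*x (B(x, f) = 3*((1*(-2))*x) = 3*(-2*x) = -6*x)
-B(C(6 - 1*(-2), 6), -143) = -(-6)*(1 + (1/2)*6) = -(-6)*(1 + 3) = -(-6)*4 = -1*(-24) = 24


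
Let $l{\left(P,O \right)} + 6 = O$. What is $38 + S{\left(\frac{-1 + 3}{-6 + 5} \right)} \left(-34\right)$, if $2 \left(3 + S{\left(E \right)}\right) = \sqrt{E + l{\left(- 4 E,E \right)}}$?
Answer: $140 - 17 i \sqrt{10} \approx 140.0 - 53.759 i$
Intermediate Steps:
$l{\left(P,O \right)} = -6 + O$
$S{\left(E \right)} = -3 + \frac{\sqrt{-6 + 2 E}}{2}$ ($S{\left(E \right)} = -3 + \frac{\sqrt{E + \left(-6 + E\right)}}{2} = -3 + \frac{\sqrt{-6 + 2 E}}{2}$)
$38 + S{\left(\frac{-1 + 3}{-6 + 5} \right)} \left(-34\right) = 38 + \left(-3 + \frac{\sqrt{-6 + 2 \frac{-1 + 3}{-6 + 5}}}{2}\right) \left(-34\right) = 38 + \left(-3 + \frac{\sqrt{-6 + 2 \frac{2}{-1}}}{2}\right) \left(-34\right) = 38 + \left(-3 + \frac{\sqrt{-6 + 2 \cdot 2 \left(-1\right)}}{2}\right) \left(-34\right) = 38 + \left(-3 + \frac{\sqrt{-6 + 2 \left(-2\right)}}{2}\right) \left(-34\right) = 38 + \left(-3 + \frac{\sqrt{-6 - 4}}{2}\right) \left(-34\right) = 38 + \left(-3 + \frac{\sqrt{-10}}{2}\right) \left(-34\right) = 38 + \left(-3 + \frac{i \sqrt{10}}{2}\right) \left(-34\right) = 38 + \left(102 - 17 i \sqrt{10}\right) = 140 - 17 i \sqrt{10}$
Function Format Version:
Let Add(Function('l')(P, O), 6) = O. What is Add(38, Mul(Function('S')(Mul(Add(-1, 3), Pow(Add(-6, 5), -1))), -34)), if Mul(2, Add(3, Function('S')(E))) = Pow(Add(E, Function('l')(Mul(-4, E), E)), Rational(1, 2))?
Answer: Add(140, Mul(-17, I, Pow(10, Rational(1, 2)))) ≈ Add(140.00, Mul(-53.759, I))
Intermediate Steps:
Function('l')(P, O) = Add(-6, O)
Function('S')(E) = Add(-3, Mul(Rational(1, 2), Pow(Add(-6, Mul(2, E)), Rational(1, 2)))) (Function('S')(E) = Add(-3, Mul(Rational(1, 2), Pow(Add(E, Add(-6, E)), Rational(1, 2)))) = Add(-3, Mul(Rational(1, 2), Pow(Add(-6, Mul(2, E)), Rational(1, 2)))))
Add(38, Mul(Function('S')(Mul(Add(-1, 3), Pow(Add(-6, 5), -1))), -34)) = Add(38, Mul(Add(-3, Mul(Rational(1, 2), Pow(Add(-6, Mul(2, Mul(Add(-1, 3), Pow(Add(-6, 5), -1)))), Rational(1, 2)))), -34)) = Add(38, Mul(Add(-3, Mul(Rational(1, 2), Pow(Add(-6, Mul(2, Mul(2, Pow(-1, -1)))), Rational(1, 2)))), -34)) = Add(38, Mul(Add(-3, Mul(Rational(1, 2), Pow(Add(-6, Mul(2, Mul(2, -1))), Rational(1, 2)))), -34)) = Add(38, Mul(Add(-3, Mul(Rational(1, 2), Pow(Add(-6, Mul(2, -2)), Rational(1, 2)))), -34)) = Add(38, Mul(Add(-3, Mul(Rational(1, 2), Pow(Add(-6, -4), Rational(1, 2)))), -34)) = Add(38, Mul(Add(-3, Mul(Rational(1, 2), Pow(-10, Rational(1, 2)))), -34)) = Add(38, Mul(Add(-3, Mul(Rational(1, 2), Mul(I, Pow(10, Rational(1, 2))))), -34)) = Add(38, Mul(Add(-3, Mul(Rational(1, 2), I, Pow(10, Rational(1, 2)))), -34)) = Add(38, Add(102, Mul(-17, I, Pow(10, Rational(1, 2))))) = Add(140, Mul(-17, I, Pow(10, Rational(1, 2))))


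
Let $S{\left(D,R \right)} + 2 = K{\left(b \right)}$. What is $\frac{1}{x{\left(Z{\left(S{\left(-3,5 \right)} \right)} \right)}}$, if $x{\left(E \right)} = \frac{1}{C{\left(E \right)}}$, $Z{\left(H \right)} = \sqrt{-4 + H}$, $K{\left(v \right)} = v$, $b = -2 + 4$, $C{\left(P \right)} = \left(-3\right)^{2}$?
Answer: $9$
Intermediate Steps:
$C{\left(P \right)} = 9$
$b = 2$
$S{\left(D,R \right)} = 0$ ($S{\left(D,R \right)} = -2 + 2 = 0$)
$x{\left(E \right)} = \frac{1}{9}$
$\frac{1}{x{\left(Z{\left(S{\left(-3,5 \right)} \right)} \right)}} = \frac{1}{\frac{1}{9}} = 9$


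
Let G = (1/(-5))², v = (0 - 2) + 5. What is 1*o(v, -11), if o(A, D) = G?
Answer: 1/25 ≈ 0.040000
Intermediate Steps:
v = 3 (v = -2 + 5 = 3)
G = 1/25 (G = (-⅕)² = 1/25 ≈ 0.040000)
o(A, D) = 1/25
1*o(v, -11) = 1*(1/25) = 1/25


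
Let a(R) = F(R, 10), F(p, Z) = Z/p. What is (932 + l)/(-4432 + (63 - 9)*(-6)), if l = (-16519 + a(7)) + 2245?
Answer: 23346/8323 ≈ 2.8050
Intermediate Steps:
a(R) = 10/R
l = -99908/7 (l = (-16519 + 10/7) + 2245 = -115623/7 + 2245 = -99908/7 ≈ -14273.)
(932 + l)/(-4432 + (63 - 9)*(-6)) = (932 - 99908/7)/(-4432 + (63 - 9)*(-6)) = -93384/(7*(-4432 + 54*(-6))) = -93384/(7*(-4432 - 324)) = -93384/7/(-4756) = -93384/7*(-1/4756) = 23346/8323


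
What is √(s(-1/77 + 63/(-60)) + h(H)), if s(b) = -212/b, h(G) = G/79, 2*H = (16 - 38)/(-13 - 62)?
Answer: √750491891943783/1939845 ≈ 14.122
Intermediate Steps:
H = 11/75 (H = ((16 - 38)/(-13 - 62))/2 = (-22/(-75))/2 = (-22*(-1/75))/2 = (½)*(22/75) = 11/75 ≈ 0.14667)
h(G) = G/79 (h(G) = G*(1/79) = G/79)
√(s(-1/77 + 63/(-60)) + h(H)) = √(-212/(-1/77 + 63/(-60)) + (1/79)*(11/75)) = √(-212/(-1*1/77 + 63*(-1/60)) + 11/5925) = √(-212/(-1/77 - 21/20) + 11/5925) = √(-212/(-1637/1540) + 11/5925) = √(-212*(-1540/1637) + 11/5925) = √(326480/1637 + 11/5925) = √(1934412007/9699225) = √750491891943783/1939845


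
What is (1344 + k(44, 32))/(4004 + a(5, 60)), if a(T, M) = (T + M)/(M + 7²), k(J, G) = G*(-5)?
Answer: 129056/436501 ≈ 0.29566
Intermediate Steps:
k(J, G) = -5*G
a(T, M) = (M + T)/(49 + M) (a(T, M) = (M + T)/(M + 49) = (M + T)/(49 + M))
(1344 + k(44, 32))/(4004 + a(5, 60)) = (1344 - 5*32)/(4004 + (60 + 5)/(49 + 60)) = (1344 - 160)/(4004 + 65/109) = 1184/(4004 + (1/109)*65) = 1184/(4004 + 65/109) = 1184/(436501/109) = 1184*(109/436501) = 129056/436501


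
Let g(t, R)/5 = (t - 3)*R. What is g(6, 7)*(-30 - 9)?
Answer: -4095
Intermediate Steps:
g(t, R) = 5*R*(-3 + t) (g(t, R) = 5*((t - 3)*R) = 5*((-3 + t)*R) = 5*(R*(-3 + t)) = 5*R*(-3 + t))
g(6, 7)*(-30 - 9) = (5*7*(-3 + 6))*(-30 - 9) = (5*7*3)*(-39) = 105*(-39) = -4095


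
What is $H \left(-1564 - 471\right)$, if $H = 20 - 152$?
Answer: $268620$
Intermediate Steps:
$H = -132$ ($H = 20 - 152 = -132$)
$H \left(-1564 - 471\right) = - 132 \left(-1564 - 471\right) = \left(-132\right) \left(-2035\right) = 268620$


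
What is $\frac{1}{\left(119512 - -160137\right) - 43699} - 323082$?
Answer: $- \frac{76231197899}{235950} \approx -3.2308 \cdot 10^{5}$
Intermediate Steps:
$\frac{1}{\left(119512 - -160137\right) - 43699} - 323082 = \frac{1}{\left(119512 + 160137\right) - 43699} - 323082 = \frac{1}{279649 - 43699} - 323082 = \frac{1}{235950} - 323082 = - \frac{76231197899}{235950}$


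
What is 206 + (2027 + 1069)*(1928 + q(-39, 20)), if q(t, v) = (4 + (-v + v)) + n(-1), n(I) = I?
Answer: 5978582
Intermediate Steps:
q(t, v) = 3 (q(t, v) = (4 + (-v + v)) - 1 = (4 + 0) - 1 = 4 - 1 = 3)
206 + (2027 + 1069)*(1928 + q(-39, 20)) = 206 + (2027 + 1069)*(1928 + 3) = 206 + 3096*1931 = 206 + 5978376 = 5978582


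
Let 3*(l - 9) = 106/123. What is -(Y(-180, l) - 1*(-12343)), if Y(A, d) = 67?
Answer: -12410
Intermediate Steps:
l = 3427/369 (l = 9 + (106/123)/3 = 9 + (106*(1/123))/3 = 9 + (⅓)*(106/123) = 9 + 106/369 = 3427/369 ≈ 9.2873)
-(Y(-180, l) - 1*(-12343)) = -(67 - 1*(-12343)) = -(67 + 12343) = -1*12410 = -12410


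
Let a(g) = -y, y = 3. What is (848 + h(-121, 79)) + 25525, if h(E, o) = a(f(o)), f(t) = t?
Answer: 26370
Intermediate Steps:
a(g) = -3 (a(g) = -1*3 = -3)
h(E, o) = -3
(848 + h(-121, 79)) + 25525 = (848 - 3) + 25525 = 845 + 25525 = 26370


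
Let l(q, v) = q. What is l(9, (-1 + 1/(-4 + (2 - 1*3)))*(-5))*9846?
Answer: 88614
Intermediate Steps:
l(9, (-1 + 1/(-4 + (2 - 1*3)))*(-5))*9846 = 9*9846 = 88614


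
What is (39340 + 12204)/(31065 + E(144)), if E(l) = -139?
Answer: 25772/15463 ≈ 1.6667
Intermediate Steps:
(39340 + 12204)/(31065 + E(144)) = (39340 + 12204)/(31065 - 139) = 51544/30926 = 51544*(1/30926) = 25772/15463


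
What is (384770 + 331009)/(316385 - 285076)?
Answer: 715779/31309 ≈ 22.862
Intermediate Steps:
(384770 + 331009)/(316385 - 285076) = 715779/31309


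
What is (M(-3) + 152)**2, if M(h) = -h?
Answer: 24025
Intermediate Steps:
(M(-3) + 152)**2 = (-1*(-3) + 152)**2 = (3 + 152)**2 = 155**2 = 24025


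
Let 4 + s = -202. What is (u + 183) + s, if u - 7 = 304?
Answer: 288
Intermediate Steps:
u = 311 (u = 7 + 304 = 311)
s = -206 (s = -4 - 202 = -206)
(u + 183) + s = (311 + 183) - 206 = 494 - 206 = 288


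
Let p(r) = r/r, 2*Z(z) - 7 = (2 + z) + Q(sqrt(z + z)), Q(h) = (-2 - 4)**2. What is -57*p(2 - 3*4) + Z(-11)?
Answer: -40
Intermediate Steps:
Q(h) = 36 (Q(h) = (-6)**2 = 36)
Z(z) = 45/2 + z/2 (Z(z) = 7/2 + ((2 + z) + 36)/2 = 7/2 + (38 + z)/2 = 7/2 + (19 + z/2) = 45/2 + z/2)
p(r) = 1
-57*p(2 - 3*4) + Z(-11) = -57*1 + (45/2 + (1/2)*(-11)) = -57 + (45/2 - 11/2) = -57 + 17 = -40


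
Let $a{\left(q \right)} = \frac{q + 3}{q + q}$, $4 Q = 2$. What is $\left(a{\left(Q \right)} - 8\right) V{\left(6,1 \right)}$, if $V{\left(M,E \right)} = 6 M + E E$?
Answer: $- \frac{333}{2} \approx -166.5$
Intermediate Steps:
$Q = \frac{1}{2}$ ($Q = \frac{1}{4} \cdot 2 = \frac{1}{2} \approx 0.5$)
$a{\left(q \right)} = \frac{3 + q}{2 q}$
$V{\left(M,E \right)} = E^{2} + 6 M$ ($V{\left(M,E \right)} = 6 M + E^{2} = E^{2} + 6 M$)
$\left(a{\left(Q \right)} - 8\right) V{\left(6,1 \right)} = \left(\frac{\frac{1}{\frac{1}{2}} \left(3 + \frac{1}{2}\right)}{2} - 8\right) \left(1^{2} + 6 \cdot 6\right) = \left(\frac{1}{2} \cdot 2 \cdot \frac{7}{2} - 8\right) \left(1 + 36\right) = \left(\frac{7}{2} - 8\right) 37 = \left(- \frac{9}{2}\right) 37 = - \frac{333}{2}$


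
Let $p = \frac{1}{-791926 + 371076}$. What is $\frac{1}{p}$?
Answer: $-420850$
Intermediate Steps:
$p = - \frac{1}{420850}$ ($p = \frac{1}{-420850} = - \frac{1}{420850} \approx -2.3761 \cdot 10^{-6}$)
$\frac{1}{p} = \frac{1}{- \frac{1}{420850}} = -420850$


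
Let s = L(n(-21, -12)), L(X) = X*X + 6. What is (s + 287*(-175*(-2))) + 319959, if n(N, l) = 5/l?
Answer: 60539785/144 ≈ 4.2042e+5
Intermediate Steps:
L(X) = 6 + X² (L(X) = X² + 6 = 6 + X²)
s = 889/144 (s = 6 + (5/(-12))² = 6 + (5*(-1/12))² = 6 + (-5/12)² = 6 + 25/144 = 889/144 ≈ 6.1736)
(s + 287*(-175*(-2))) + 319959 = (889/144 + 287*(-175*(-2))) + 319959 = (889/144 + 287*350) + 319959 = (889/144 + 100450) + 319959 = 14465689/144 + 319959 = 60539785/144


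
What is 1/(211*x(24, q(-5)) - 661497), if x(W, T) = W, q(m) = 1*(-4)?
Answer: -1/656433 ≈ -1.5234e-6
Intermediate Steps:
q(m) = -4
1/(211*x(24, q(-5)) - 661497) = 1/(211*24 - 661497) = 1/(5064 - 661497) = 1/(-656433) = -1/656433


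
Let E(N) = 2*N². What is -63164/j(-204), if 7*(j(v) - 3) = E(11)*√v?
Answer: -3095036/3982499 + 213999632*I*√51/11947497 ≈ -0.77716 + 127.91*I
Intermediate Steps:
j(v) = 3 + 242*√v/7 (j(v) = 3 + ((2*11²)*√v)/7 = 3 + ((2*121)*√v)/7 = 3 + (242*√v)/7 = 3 + 242*√v/7)
-63164/j(-204) = -63164/(3 + 242*√(-204)/7) = -63164/(3 + 242*(2*I*√51)/7) = -63164/(3 + 484*I*√51/7)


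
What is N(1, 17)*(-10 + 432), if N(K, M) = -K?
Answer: -422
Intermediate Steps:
N(1, 17)*(-10 + 432) = (-1*1)*(-10 + 432) = -1*422 = -422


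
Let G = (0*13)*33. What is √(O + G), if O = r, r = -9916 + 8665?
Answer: 3*I*√139 ≈ 35.37*I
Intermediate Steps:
G = 0 (G = 0*33 = 0)
r = -1251
O = -1251
√(O + G) = √(-1251 + 0) = √(-1251) = 3*I*√139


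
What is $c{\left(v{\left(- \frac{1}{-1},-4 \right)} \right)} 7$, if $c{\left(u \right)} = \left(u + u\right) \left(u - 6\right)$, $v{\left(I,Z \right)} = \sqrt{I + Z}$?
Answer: $-42 - 84 i \sqrt{3} \approx -42.0 - 145.49 i$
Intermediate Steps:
$c{\left(u \right)} = 2 u \left(-6 + u\right)$
$c{\left(v{\left(- \frac{1}{-1},-4 \right)} \right)} 7 = 2 \sqrt{- \frac{1}{-1} - 4} \left(-6 + \sqrt{- \frac{1}{-1} - 4}\right) 7 = 2 \sqrt{\left(-1\right) \left(-1\right) - 4} \left(-6 + \sqrt{\left(-1\right) \left(-1\right) - 4}\right) 7 = 2 \sqrt{1 - 4} \left(-6 + \sqrt{1 - 4}\right) 7 = 2 \sqrt{-3} \left(-6 + \sqrt{-3}\right) 7 = 2 i \sqrt{3} \left(-6 + i \sqrt{3}\right) 7 = 14 i \sqrt{3} \left(-6 + i \sqrt{3}\right)$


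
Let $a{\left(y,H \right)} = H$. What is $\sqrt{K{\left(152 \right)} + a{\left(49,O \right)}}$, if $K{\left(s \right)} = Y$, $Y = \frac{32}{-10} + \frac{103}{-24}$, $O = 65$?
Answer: $\frac{\sqrt{207030}}{60} \approx 7.5834$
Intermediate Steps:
$Y = - \frac{899}{120}$ ($Y = 32 \left(- \frac{1}{10}\right) + 103 \left(- \frac{1}{24}\right) = - \frac{16}{5} - \frac{103}{24} = - \frac{899}{120} \approx -7.4917$)
$K{\left(s \right)} = - \frac{899}{120}$
$\sqrt{K{\left(152 \right)} + a{\left(49,O \right)}} = \sqrt{- \frac{899}{120} + 65} = \sqrt{\frac{6901}{120}} = \frac{\sqrt{207030}}{60}$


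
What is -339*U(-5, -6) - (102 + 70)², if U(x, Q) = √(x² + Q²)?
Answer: -29584 - 339*√61 ≈ -32232.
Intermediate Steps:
U(x, Q) = √(Q² + x²)
-339*U(-5, -6) - (102 + 70)² = -339*√((-6)² + (-5)²) - (102 + 70)² = -339*√(36 + 25) - 1*172² = -339*√61 - 1*29584 = -339*√61 - 29584 = -29584 - 339*√61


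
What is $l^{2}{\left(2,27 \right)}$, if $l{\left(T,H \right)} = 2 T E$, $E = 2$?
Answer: $64$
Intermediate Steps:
$l{\left(T,H \right)} = 4 T$ ($l{\left(T,H \right)} = 2 T 2 = 4 T$)
$l^{2}{\left(2,27 \right)} = \left(4 \cdot 2\right)^{2} = 8^{2} = 64$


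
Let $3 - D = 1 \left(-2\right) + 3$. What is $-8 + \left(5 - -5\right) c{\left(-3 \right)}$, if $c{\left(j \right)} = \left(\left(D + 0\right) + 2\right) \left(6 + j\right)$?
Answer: $112$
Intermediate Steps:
$D = 2$ ($D = 3 - \left(1 \left(-2\right) + 3\right) = 3 - \left(-2 + 3\right) = 3 - 1 = 2$)
$c{\left(j \right)} = 24 + 4 j$ ($c{\left(j \right)} = \left(\left(2 + 0\right) + 2\right) \left(6 + j\right) = \left(2 + 2\right) \left(6 + j\right) = 4 \left(6 + j\right) = 24 + 4 j$)
$-8 + \left(5 - -5\right) c{\left(-3 \right)} = -8 + \left(5 - -5\right) \left(24 + 4 \left(-3\right)\right) = -8 + \left(5 + 5\right) \left(24 - 12\right) = -8 + 10 \cdot 12 = -8 + 120 = 112$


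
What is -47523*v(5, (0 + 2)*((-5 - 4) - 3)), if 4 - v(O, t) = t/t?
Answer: -142569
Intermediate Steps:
v(O, t) = 3 (v(O, t) = 4 - t/t = 4 - 1*1 = 4 - 1 = 3)
-47523*v(5, (0 + 2)*((-5 - 4) - 3)) = -47523*3 = -142569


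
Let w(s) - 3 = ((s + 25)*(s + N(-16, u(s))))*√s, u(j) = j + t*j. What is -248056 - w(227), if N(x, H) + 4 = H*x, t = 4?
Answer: -248059 + 4520124*√227 ≈ 6.7854e+7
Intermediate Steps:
u(j) = 5*j (u(j) = j + 4*j = 5*j)
N(x, H) = -4 + H*x
w(s) = 3 + √s*(-4 - 79*s)*(25 + s) (w(s) = 3 + ((s + 25)*(s + (-4 + (5*s)*(-16))))*√s = 3 + ((25 + s)*(s + (-4 - 80*s)))*√s = 3 + ((25 + s)*(-4 - 79*s))*√s = 3 + ((-4 - 79*s)*(25 + s))*√s = 3 + √s*(-4 - 79*s)*(25 + s))
-248056 - w(227) = -248056 - (3 - 449233*√227 - 100*√227 - 4070791*√227) = -248056 - (3 - 4520124*√227) = -248056 + (-3 + 4520124*√227) = -248059 + 4520124*√227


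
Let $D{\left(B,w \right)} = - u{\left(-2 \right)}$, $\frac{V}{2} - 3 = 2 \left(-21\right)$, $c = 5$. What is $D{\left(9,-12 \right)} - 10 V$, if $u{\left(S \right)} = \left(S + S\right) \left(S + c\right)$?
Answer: $792$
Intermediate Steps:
$u{\left(S \right)} = 2 S \left(5 + S\right)$ ($u{\left(S \right)} = \left(S + S\right) \left(S + 5\right) = 2 S \left(5 + S\right)$)
$V = -78$ ($V = 6 + 2 \cdot 2 \left(-21\right) = 6 + 2 \left(-42\right) = 6 - 84 = -78$)
$D{\left(B,w \right)} = 12$ ($D{\left(B,w \right)} = - 2 \left(-2\right) \left(5 - 2\right) = - 2 \left(-2\right) 3 = \left(-1\right) \left(-12\right) = 12$)
$D{\left(9,-12 \right)} - 10 V = 12 - -780 = 12 + 780 = 792$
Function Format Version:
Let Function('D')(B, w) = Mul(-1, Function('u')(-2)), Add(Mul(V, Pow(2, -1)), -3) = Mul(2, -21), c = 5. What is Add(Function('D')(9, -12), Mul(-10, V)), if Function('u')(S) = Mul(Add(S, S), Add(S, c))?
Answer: 792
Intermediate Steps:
Function('u')(S) = Mul(2, S, Add(5, S)) (Function('u')(S) = Mul(Add(S, S), Add(S, 5)) = Mul(Mul(2, S), Add(5, S)) = Mul(2, S, Add(5, S)))
V = -78 (V = Add(6, Mul(2, Mul(2, -21))) = Add(6, Mul(2, -42)) = Add(6, -84) = -78)
Function('D')(B, w) = 12 (Function('D')(B, w) = Mul(-1, Mul(2, -2, Add(5, -2))) = Mul(-1, Mul(2, -2, 3)) = Mul(-1, -12) = 12)
Add(Function('D')(9, -12), Mul(-10, V)) = Add(12, Mul(-10, -78)) = Add(12, 780) = 792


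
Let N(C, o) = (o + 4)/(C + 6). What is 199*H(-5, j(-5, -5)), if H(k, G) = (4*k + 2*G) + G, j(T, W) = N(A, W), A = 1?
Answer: -28457/7 ≈ -4065.3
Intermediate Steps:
N(C, o) = (4 + o)/(6 + C)
j(T, W) = 4/7 + W/7 (j(T, W) = (4 + W)/(6 + 1) = (4 + W)/7 = 4/7 + W/7)
H(k, G) = 3*G + 4*k (H(k, G) = (2*G + 4*k) + G = 3*G + 4*k)
199*H(-5, j(-5, -5)) = 199*(3*(4/7 + (1/7)*(-5)) + 4*(-5)) = 199*(3*(4/7 - 5/7) - 20) = 199*(3*(-1/7) - 20) = 199*(-3/7 - 20) = 199*(-143/7) = -28457/7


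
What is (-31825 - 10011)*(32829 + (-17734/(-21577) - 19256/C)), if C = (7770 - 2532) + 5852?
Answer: -164319204200439924/119644465 ≈ -1.3734e+9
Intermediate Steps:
C = 11090 (C = 5238 + 5852 = 11090)
(-31825 - 10011)*(32829 + (-17734/(-21577) - 19256/C)) = (-31825 - 10011)*(32829 + (-17734/(-21577) - 19256/11090)) = -41836*(32829 + (-17734*(-1/21577) - 19256*1/11090)) = -41836*(32829 + (17734/21577 - 9628/5545)) = -41836*(32829 - 109408326/119644465) = -41836*3927698733159/119644465 = -164319204200439924/119644465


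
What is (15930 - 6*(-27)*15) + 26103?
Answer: 44463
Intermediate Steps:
(15930 - 6*(-27)*15) + 26103 = (15930 + 162*15) + 26103 = (15930 + 2430) + 26103 = 18360 + 26103 = 44463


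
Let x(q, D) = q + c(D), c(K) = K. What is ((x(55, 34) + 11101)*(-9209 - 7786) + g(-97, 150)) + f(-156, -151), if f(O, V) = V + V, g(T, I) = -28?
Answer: -190174380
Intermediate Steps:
f(O, V) = 2*V
x(q, D) = D + q (x(q, D) = q + D = D + q)
((x(55, 34) + 11101)*(-9209 - 7786) + g(-97, 150)) + f(-156, -151) = (((34 + 55) + 11101)*(-9209 - 7786) - 28) + 2*(-151) = ((89 + 11101)*(-16995) - 28) - 302 = (11190*(-16995) - 28) - 302 = (-190174050 - 28) - 302 = -190174078 - 302 = -190174380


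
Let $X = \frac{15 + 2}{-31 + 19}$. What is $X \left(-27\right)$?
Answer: $\frac{153}{4} \approx 38.25$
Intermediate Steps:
$X = - \frac{17}{12}$ ($X = \frac{17}{-12} = 17 \left(- \frac{1}{12}\right) = - \frac{17}{12} \approx -1.4167$)
$X \left(-27\right) = \left(- \frac{17}{12}\right) \left(-27\right) = \frac{153}{4}$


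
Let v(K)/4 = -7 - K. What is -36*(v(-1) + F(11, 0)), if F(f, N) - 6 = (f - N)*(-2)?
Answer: 1440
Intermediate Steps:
F(f, N) = 6 - 2*f + 2*N (F(f, N) = 6 + (f - N)*(-2) = 6 + (-2*f + 2*N) = 6 - 2*f + 2*N)
v(K) = -28 - 4*K (v(K) = 4*(-7 - K) = -28 - 4*K)
-36*(v(-1) + F(11, 0)) = -36*((-28 - 4*(-1)) + (6 - 2*11 + 2*0)) = -36*((-28 + 4) + (6 - 22 + 0)) = -36*(-24 - 16) = -36*(-40) = 1440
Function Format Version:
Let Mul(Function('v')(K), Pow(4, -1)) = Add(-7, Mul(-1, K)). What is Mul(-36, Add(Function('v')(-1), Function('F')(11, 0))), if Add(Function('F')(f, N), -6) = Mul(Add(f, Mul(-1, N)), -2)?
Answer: 1440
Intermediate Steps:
Function('F')(f, N) = Add(6, Mul(-2, f), Mul(2, N)) (Function('F')(f, N) = Add(6, Mul(Add(f, Mul(-1, N)), -2)) = Add(6, Add(Mul(-2, f), Mul(2, N))) = Add(6, Mul(-2, f), Mul(2, N)))
Function('v')(K) = Add(-28, Mul(-4, K)) (Function('v')(K) = Mul(4, Add(-7, Mul(-1, K))) = Add(-28, Mul(-4, K)))
Mul(-36, Add(Function('v')(-1), Function('F')(11, 0))) = Mul(-36, Add(Add(-28, Mul(-4, -1)), Add(6, Mul(-2, 11), Mul(2, 0)))) = Mul(-36, Add(Add(-28, 4), Add(6, -22, 0))) = Mul(-36, Add(-24, -16)) = Mul(-36, -40) = 1440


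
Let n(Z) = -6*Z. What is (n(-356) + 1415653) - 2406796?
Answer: -989007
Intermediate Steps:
(n(-356) + 1415653) - 2406796 = (-6*(-356) + 1415653) - 2406796 = (2136 + 1415653) - 2406796 = 1417789 - 2406796 = -989007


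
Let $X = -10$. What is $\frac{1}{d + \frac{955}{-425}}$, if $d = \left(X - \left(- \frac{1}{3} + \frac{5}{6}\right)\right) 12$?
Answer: $- \frac{85}{10901} \approx -0.0077974$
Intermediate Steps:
$d = -126$ ($d = \left(-10 - \left(- \frac{1}{3} + \frac{5}{6}\right)\right) 12 = \left(-10 - \frac{1}{2}\right) 12 = \left(- \frac{21}{2}\right) 12 = -126$)
$\frac{1}{d + \frac{955}{-425}} = \frac{1}{-126 + \frac{955}{-425}} = \frac{1}{-126 + 955 \left(- \frac{1}{425}\right)} = \frac{1}{-126 - \frac{191}{85}} = \frac{1}{- \frac{10901}{85}} = - \frac{85}{10901}$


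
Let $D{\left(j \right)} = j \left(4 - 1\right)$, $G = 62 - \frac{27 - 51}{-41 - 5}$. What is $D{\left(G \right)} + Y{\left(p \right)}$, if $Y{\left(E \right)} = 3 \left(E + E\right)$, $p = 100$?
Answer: $\frac{18042}{23} \approx 784.43$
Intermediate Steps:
$Y{\left(E \right)} = 6 E$ ($Y{\left(E \right)} = 3 \cdot 2 E = 6 E$)
$G = \frac{1414}{23}$ ($G = 62 - - \frac{24}{-46} = 62 - \left(-24\right) \left(- \frac{1}{46}\right) = 62 - \frac{12}{23} = \frac{1414}{23} \approx 61.478$)
$D{\left(j \right)} = 3 j$ ($D{\left(j \right)} = j 3 = 3 j$)
$D{\left(G \right)} + Y{\left(p \right)} = 3 \cdot \frac{1414}{23} + 6 \cdot 100 = \frac{4242}{23} + 600 = \frac{18042}{23}$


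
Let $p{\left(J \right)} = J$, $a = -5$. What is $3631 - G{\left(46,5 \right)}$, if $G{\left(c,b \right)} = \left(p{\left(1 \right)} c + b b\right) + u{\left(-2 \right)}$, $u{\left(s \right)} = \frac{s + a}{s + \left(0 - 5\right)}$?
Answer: $3559$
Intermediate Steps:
$u{\left(s \right)} = 1$ ($u{\left(s \right)} = \frac{s - 5}{s + \left(0 - 5\right)} = \frac{-5 + s}{s + \left(0 - 5\right)} = \frac{-5 + s}{s - 5} = \frac{-5 + s}{-5 + s} = 1$)
$G{\left(c,b \right)} = 1 + c + b^{2}$ ($G{\left(c,b \right)} = \left(1 c + b b\right) + 1 = \left(c + b^{2}\right) + 1 = 1 + c + b^{2}$)
$3631 - G{\left(46,5 \right)} = 3631 - \left(1 + 46 + 5^{2}\right) = 3631 - \left(1 + 46 + 25\right) = 3631 - 72 = 3559$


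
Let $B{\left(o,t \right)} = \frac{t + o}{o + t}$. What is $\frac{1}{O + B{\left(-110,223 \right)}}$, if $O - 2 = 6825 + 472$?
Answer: $\frac{1}{7300} \approx 0.00013699$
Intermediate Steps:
$O = 7299$ ($O = 2 + \left(6825 + 472\right) = 2 + 7297 = 7299$)
$B{\left(o,t \right)} = 1$ ($B{\left(o,t \right)} = \frac{o + t}{o + t} = 1$)
$\frac{1}{O + B{\left(-110,223 \right)}} = \frac{1}{7299 + 1} = \frac{1}{7300}$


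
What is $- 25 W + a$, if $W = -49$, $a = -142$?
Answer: $1083$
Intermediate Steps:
$- 25 W + a = \left(-25\right) \left(-49\right) - 142 = 1225 - 142 = 1083$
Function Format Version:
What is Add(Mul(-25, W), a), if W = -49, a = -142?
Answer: 1083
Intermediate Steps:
Add(Mul(-25, W), a) = Add(Mul(-25, -49), -142) = Add(1225, -142) = 1083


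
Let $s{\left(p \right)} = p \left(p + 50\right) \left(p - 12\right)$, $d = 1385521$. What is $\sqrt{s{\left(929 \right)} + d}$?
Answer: $4 \sqrt{52211798} \approx 28903.0$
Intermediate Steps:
$s{\left(p \right)} = p \left(-12 + p\right) \left(50 + p\right)$ ($s{\left(p \right)} = p \left(50 + p\right) \left(-12 + p\right) = p \left(-12 + p\right) \left(50 + p\right)$)
$\sqrt{s{\left(929 \right)} + d} = \sqrt{929 \left(-600 + 929^{2} + 38 \cdot 929\right) + 1385521} = \sqrt{929 \left(-600 + 863041 + 35302\right) + 1385521} = \sqrt{929 \cdot 897743 + 1385521} = \sqrt{834003247 + 1385521} = \sqrt{835388768} = 4 \sqrt{52211798}$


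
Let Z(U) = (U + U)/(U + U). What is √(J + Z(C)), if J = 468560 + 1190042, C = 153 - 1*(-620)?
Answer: √1658603 ≈ 1287.9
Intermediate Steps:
C = 773 (C = 153 + 620 = 773)
Z(U) = 1 (Z(U) = (2*U)/((2*U)) = (2*U)*(1/(2*U)) = 1)
J = 1658602
√(J + Z(C)) = √(1658602 + 1) = √1658603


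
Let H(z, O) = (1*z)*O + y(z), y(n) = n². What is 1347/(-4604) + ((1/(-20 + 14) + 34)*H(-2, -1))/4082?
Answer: -2281921/9396764 ≈ -0.24284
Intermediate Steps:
H(z, O) = z² + O*z (H(z, O) = (1*z)*O + z² = z*O + z² = O*z + z² = z² + O*z)
1347/(-4604) + ((1/(-20 + 14) + 34)*H(-2, -1))/4082 = 1347/(-4604) + ((1/(-20 + 14) + 34)*(-2*(-1 - 2)))/4082 = 1347*(-1/4604) + ((1/(-6) + 34)*(-2*(-3)))*(1/4082) = -1347/4604 + ((-⅙ + 34)*6)*(1/4082) = -1347/4604 + ((203/6)*6)*(1/4082) = -1347/4604 + 203*(1/4082) = -1347/4604 + 203/4082 = -2281921/9396764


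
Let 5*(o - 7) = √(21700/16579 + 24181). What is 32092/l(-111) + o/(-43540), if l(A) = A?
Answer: -199612351/690420 - √6646827794921/3609248300 ≈ -289.12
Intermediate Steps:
o = 7 + √6646827794921/82895 (o = 7 + √(21700/16579 + 24181)/5 = 7 + √(400918499/16579)/5 = 7 + (√6646827794921/16579)/5 = 7 + √6646827794921/82895 ≈ 38.101)
32092/l(-111) + o/(-43540) = 32092/(-111) + (7 + √6646827794921/82895)/(-43540) = 32092*(-1/111) + (7 + √6646827794921/82895)*(-1/43540) = -32092/111 + (-1/6220 - √6646827794921/3609248300) = -199612351/690420 - √6646827794921/3609248300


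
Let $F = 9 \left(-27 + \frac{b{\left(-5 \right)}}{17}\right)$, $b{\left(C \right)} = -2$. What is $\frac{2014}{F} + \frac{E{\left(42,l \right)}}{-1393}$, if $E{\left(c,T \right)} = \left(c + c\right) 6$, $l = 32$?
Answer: $- \frac{7112090}{825651} \approx -8.6139$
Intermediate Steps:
$E{\left(c,T \right)} = 12 c$ ($E{\left(c,T \right)} = 2 c 6 = 12 c$)
$F = - \frac{4149}{17}$ ($F = 9 \left(-27 - \frac{2}{17}\right) = 9 \left(- \frac{461}{17}\right) = - \frac{4149}{17} \approx -244.06$)
$\frac{2014}{F} + \frac{E{\left(42,l \right)}}{-1393} = \frac{2014}{- \frac{4149}{17}} + \frac{12 \cdot 42}{-1393} = 2014 \left(- \frac{17}{4149}\right) + 504 \left(- \frac{1}{1393}\right) = - \frac{34238}{4149} - \frac{72}{199} = - \frac{7112090}{825651}$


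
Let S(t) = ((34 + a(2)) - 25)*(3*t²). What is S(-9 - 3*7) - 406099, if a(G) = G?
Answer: -376399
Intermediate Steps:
S(t) = 33*t² (S(t) = ((34 + 2) - 25)*(3*t²) = (36 - 25)*(3*t²) = 11*(3*t²) = 33*t²)
S(-9 - 3*7) - 406099 = 33*(-9 - 3*7)² - 406099 = 33*(-9 - 21)² - 406099 = 33*(-30)² - 406099 = 33*900 - 406099 = 29700 - 406099 = -376399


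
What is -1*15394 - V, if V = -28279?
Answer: 12885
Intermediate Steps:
-1*15394 - V = -1*15394 - 1*(-28279) = -15394 + 28279 = 12885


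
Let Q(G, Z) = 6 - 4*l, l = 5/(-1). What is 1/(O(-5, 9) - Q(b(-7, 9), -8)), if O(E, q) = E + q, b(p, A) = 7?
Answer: -1/22 ≈ -0.045455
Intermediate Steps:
l = -5 (l = 5*(-1) = -5)
Q(G, Z) = 26 (Q(G, Z) = 6 - 4*(-5) = 6 + 20 = 26)
1/(O(-5, 9) - Q(b(-7, 9), -8)) = 1/((-5 + 9) - 1*26) = 1/(4 - 26) = 1/(-22) = -1/22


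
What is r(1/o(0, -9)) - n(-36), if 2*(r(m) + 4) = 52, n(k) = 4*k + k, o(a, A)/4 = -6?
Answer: 202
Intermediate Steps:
o(a, A) = -24 (o(a, A) = 4*(-6) = -24)
n(k) = 5*k
r(m) = 22 (r(m) = -4 + (½)*52 = -4 + 26 = 22)
r(1/o(0, -9)) - n(-36) = 22 - 5*(-36) = 22 - 1*(-180) = 22 + 180 = 202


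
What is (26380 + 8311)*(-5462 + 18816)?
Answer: 463263614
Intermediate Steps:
(26380 + 8311)*(-5462 + 18816) = 34691*13354 = 463263614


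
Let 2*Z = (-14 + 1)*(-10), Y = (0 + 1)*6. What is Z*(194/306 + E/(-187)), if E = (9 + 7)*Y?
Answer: 13195/1683 ≈ 7.8402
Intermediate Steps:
Y = 6 (Y = 1*6 = 6)
E = 96 (E = (9 + 7)*6 = 16*6 = 96)
Z = 65 (Z = ((-14 + 1)*(-10))/2 = (-13*(-10))/2 = (½)*130 = 65)
Z*(194/306 + E/(-187)) = 65*(194/306 + 96/(-187)) = 65*(194*(1/306) + 96*(-1/187)) = 65*(97/153 - 96/187) = 65*(203/1683) = 13195/1683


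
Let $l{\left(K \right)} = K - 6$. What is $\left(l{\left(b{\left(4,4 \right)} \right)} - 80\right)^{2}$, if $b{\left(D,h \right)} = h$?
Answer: $6724$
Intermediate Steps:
$l{\left(K \right)} = -6 + K$
$\left(l{\left(b{\left(4,4 \right)} \right)} - 80\right)^{2} = \left(\left(-6 + 4\right) - 80\right)^{2} = \left(-2 - 80\right)^{2} = \left(-82\right)^{2} = 6724$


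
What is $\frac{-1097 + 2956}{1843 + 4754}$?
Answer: $\frac{1859}{6597} \approx 0.28179$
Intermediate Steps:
$\frac{-1097 + 2956}{1843 + 4754} = \frac{1859}{6597}$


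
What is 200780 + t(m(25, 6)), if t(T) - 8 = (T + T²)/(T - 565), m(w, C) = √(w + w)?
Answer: 2563459264/12767 - 123*√2/12767 ≈ 2.0079e+5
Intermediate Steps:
m(w, C) = √2*√w (m(w, C) = √(2*w) = √2*√w)
t(T) = 8 + (T + T²)/(-565 + T) (t(T) = 8 + (T + T²)/(T - 565) = 8 + (T + T²)/(-565 + T))
200780 + t(m(25, 6)) = 200780 + (-4520 + (√2*√25)² + 9*(√2*√25))/(-565 + √2*√25) = 200780 + (-4520 + (√2*5)² + 9*(√2*5))/(-565 + √2*5) = 200780 + (-4520 + (5*√2)² + 9*(5*√2))/(-565 + 5*√2) = 200780 + (-4520 + 50 + 45*√2)/(-565 + 5*√2) = 200780 + (-4470 + 45*√2)/(-565 + 5*√2)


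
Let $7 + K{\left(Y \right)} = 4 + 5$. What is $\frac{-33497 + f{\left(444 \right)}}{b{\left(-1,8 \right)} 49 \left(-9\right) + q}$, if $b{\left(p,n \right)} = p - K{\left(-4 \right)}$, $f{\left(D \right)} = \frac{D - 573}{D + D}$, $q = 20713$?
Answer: $- \frac{9915155}{6522656} \approx -1.5201$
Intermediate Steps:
$K{\left(Y \right)} = 2$ ($K{\left(Y \right)} = -7 + \left(4 + 5\right) = -7 + 9 = 2$)
$f{\left(D \right)} = \frac{-573 + D}{2 D}$
$b{\left(p,n \right)} = -2 + p$ ($b{\left(p,n \right)} = p - 2 = -2 + p$)
$\frac{-33497 + f{\left(444 \right)}}{b{\left(-1,8 \right)} 49 \left(-9\right) + q} = \frac{-33497 + \frac{-573 + 444}{2 \cdot 444}}{\left(-2 - 1\right) 49 \left(-9\right) + 20713} = \frac{-33497 + \frac{1}{2} \cdot \frac{1}{444} \left(-129\right)}{\left(-3\right) 49 \left(-9\right) + 20713} = \frac{-33497 - \frac{43}{296}}{\left(-147\right) \left(-9\right) + 20713} = - \frac{9915155}{296 \left(1323 + 20713\right)} = - \frac{9915155}{296 \cdot 22036} = \left(- \frac{9915155}{296}\right) \frac{1}{22036} = - \frac{9915155}{6522656}$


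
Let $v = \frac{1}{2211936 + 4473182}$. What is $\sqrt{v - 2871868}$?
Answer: $\frac{i \sqrt{128346086093550084914}}{6685118} \approx 1694.7 i$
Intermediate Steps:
$v = \frac{1}{6685118} \approx 1.4959 \cdot 10^{-7}$
$\sqrt{v - 2871868} = \sqrt{\frac{1}{6685118} - 2871868} = \sqrt{- \frac{19198776460423}{6685118}} = \frac{i \sqrt{128346086093550084914}}{6685118}$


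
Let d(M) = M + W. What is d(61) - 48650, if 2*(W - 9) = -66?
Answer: -48613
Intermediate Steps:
W = -24 (W = 9 + (½)*(-66) = 9 - 33 = -24)
d(M) = -24 + M (d(M) = M - 24 = -24 + M)
d(61) - 48650 = (-24 + 61) - 48650 = 37 - 48650 = -48613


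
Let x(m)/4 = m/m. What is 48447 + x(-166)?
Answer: 48451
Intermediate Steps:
x(m) = 4 (x(m) = 4*(m/m) = 4*1 = 4)
48447 + x(-166) = 48447 + 4 = 48451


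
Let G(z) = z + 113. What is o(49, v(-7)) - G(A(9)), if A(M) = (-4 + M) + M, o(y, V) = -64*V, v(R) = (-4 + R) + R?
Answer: 1025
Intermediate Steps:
v(R) = -4 + 2*R
A(M) = -4 + 2*M
G(z) = 113 + z
o(49, v(-7)) - G(A(9)) = -64*(-4 + 2*(-7)) - (113 + (-4 + 2*9)) = -64*(-4 - 14) - (113 + (-4 + 18)) = -64*(-18) - (113 + 14) = 1152 - 1*127 = 1152 - 127 = 1025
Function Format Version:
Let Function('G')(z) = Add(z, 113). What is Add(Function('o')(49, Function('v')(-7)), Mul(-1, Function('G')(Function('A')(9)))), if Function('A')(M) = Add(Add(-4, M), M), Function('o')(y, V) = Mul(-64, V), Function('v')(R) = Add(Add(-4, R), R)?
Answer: 1025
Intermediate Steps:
Function('v')(R) = Add(-4, Mul(2, R))
Function('A')(M) = Add(-4, Mul(2, M))
Function('G')(z) = Add(113, z)
Add(Function('o')(49, Function('v')(-7)), Mul(-1, Function('G')(Function('A')(9)))) = Add(Mul(-64, Add(-4, Mul(2, -7))), Mul(-1, Add(113, Add(-4, Mul(2, 9))))) = Add(Mul(-64, Add(-4, -14)), Mul(-1, Add(113, Add(-4, 18)))) = Add(Mul(-64, -18), Mul(-1, Add(113, 14))) = Add(1152, Mul(-1, 127)) = Add(1152, -127) = 1025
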